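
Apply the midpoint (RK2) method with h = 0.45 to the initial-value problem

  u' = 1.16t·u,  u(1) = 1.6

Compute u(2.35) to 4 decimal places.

16.9492

Midpoint: k1 = f(t_n, u_n); k2 = f(t_n + h/2, u_n + (h/2)·k1); u_{n+1} = u_n + h·k2.
t=1.000000, u=1.600000:
  k1 = f(1.000000, 1.600000) = 1.856000
  k2 = f(1.225000, 2.017600) = 2.867010
  u ← 1.600000 + 0.45·2.867010 = 2.890154
t=1.450000, u=2.890154:
  k1 = f(1.450000, 2.890154) = 4.861240
  k2 = f(1.675000, 3.983933) = 7.740782
  u ← 2.890154 + 0.45·7.740782 = 6.373506
t=1.900000, u=6.373506:
  k1 = f(1.900000, 6.373506) = 14.047208
  k2 = f(2.125000, 9.534128) = 23.501626
  u ← 6.373506 + 0.45·23.501626 = 16.949238
u(2.35) ≈ 16.9492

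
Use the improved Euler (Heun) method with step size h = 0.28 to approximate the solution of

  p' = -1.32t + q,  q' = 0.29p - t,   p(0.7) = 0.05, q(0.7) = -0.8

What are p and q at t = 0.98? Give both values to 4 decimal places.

-0.5113, -1.0507

Heun on (p,q): k1 = f(t_n, state_n); k2 = f(t_n + h, state_n + h·k1); state_{n+1} = state_n + (h/2)·(k1 + k2).
0.700000: (0.050000, -0.800000)
  k1 = (-1.724000, -0.685500)
  predictor → (-0.432720, -0.991940)
  k2 = (-2.285540, -1.105489)
  → (-0.511336, -1.050738)
(p(0.98), q(0.98)) ≈ (-0.5113, -1.0507)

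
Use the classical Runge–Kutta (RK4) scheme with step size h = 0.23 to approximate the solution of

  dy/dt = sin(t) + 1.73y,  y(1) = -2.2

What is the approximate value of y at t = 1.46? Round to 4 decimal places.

-4.2257

RK4: k1 = f(t_n, y_n); k2 = f(t_n + h/2, y_n + (h/2)·k1); k3 = f(t_n + h/2, y_n + (h/2)·k2); k4 = f(t_n + h, y_n + h·k3); y_{n+1} = y_n + (h/6)·(k1 + 2k2 + 2k3 + k4).
t=1.000000, y=-2.200000:
  k1 = f(1.000000, -2.200000) = -2.964529
  k2 = f(1.115000, -2.540921) = -3.497882
  k3 = f(1.115000, -2.602256) = -3.603993
  k4 = f(1.230000, -3.028918) = -4.297540
  y ← -2.200000 + (0.23/6)·(k1 + 2k2 + 2k3 + k4) = -3.022856
t=1.230000, y=-3.022856:
  k1 = f(1.230000, -3.022856) = -4.287053
  k2 = f(1.345000, -3.515867) = -5.107835
  k3 = f(1.345000, -3.610257) = -5.271129
  k4 = f(1.460000, -4.235216) = -6.333056
  y ← -3.022856 + (0.23/6)·(k1 + 2k2 + 2k3 + k4) = -4.225681
y(1.46) ≈ -4.2257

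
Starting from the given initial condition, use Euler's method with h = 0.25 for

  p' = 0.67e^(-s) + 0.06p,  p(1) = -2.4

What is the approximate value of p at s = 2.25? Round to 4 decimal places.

-2.3792

Euler: p_{n+1} = p_n + h·f(s_n, p_n).
s=1.000000, p=-2.400000: f=0.102479 → p ← -2.400000 + 0.25·0.102479 = -2.374380
s=1.250000, p=-2.374380: f=0.049495 → p ← -2.374380 + 0.25·0.049495 = -2.362006
s=1.500000, p=-2.362006: f=0.007777 → p ← -2.362006 + 0.25·0.007777 = -2.360062
s=1.750000, p=-2.360062: f=-0.025175 → p ← -2.360062 + 0.25·(-0.025175) = -2.366356
s=2.000000, p=-2.366356: f=-0.051307 → p ← -2.366356 + 0.25·(-0.051307) = -2.379183
p(2.25) ≈ -2.3792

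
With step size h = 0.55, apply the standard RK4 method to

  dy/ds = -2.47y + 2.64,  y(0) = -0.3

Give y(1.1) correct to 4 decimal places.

0.9550

RK4: k1 = f(s_n, y_n); k2 = f(s_n + h/2, y_n + (h/2)·k1); k3 = f(s_n + h/2, y_n + (h/2)·k2); k4 = f(s_n + h, y_n + h·k3); y_{n+1} = y_n + (h/6)·(k1 + 2k2 + 2k3 + k4).
s=0.000000, y=-0.300000:
  k1 = f(0.000000, -0.300000) = 3.381000
  k2 = f(0.275000, 0.629775) = 1.084456
  k3 = f(0.275000, -0.001775) = 2.644383
  k4 = f(0.550000, 1.154411) = -0.211395
  y ← -0.300000 + (0.55/6)·(k1 + 2k2 + 2k3 + k4) = 0.674168
s=0.550000, y=0.674168:
  k1 = f(0.550000, 0.674168) = 0.974806
  k2 = f(0.825000, 0.942239) = 0.312669
  k3 = f(0.825000, 0.760152) = 0.762425
  k4 = f(1.100000, 1.093502) = -0.060949
  y ← 0.674168 + (0.55/6)·(k1 + 2k2 + 2k3 + k4) = 0.955039
y(1.1) ≈ 0.9550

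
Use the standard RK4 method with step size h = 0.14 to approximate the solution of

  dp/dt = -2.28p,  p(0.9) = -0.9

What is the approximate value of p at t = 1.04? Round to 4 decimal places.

-0.6541

RK4: k1 = f(t_n, p_n); k2 = f(t_n + h/2, p_n + (h/2)·k1); k3 = f(t_n + h/2, p_n + (h/2)·k2); k4 = f(t_n + h, p_n + h·k3); p_{n+1} = p_n + (h/6)·(k1 + 2k2 + 2k3 + k4).
t=0.900000, p=-0.900000:
  k1 = f(0.900000, -0.900000) = 2.052000
  k2 = f(0.970000, -0.756360) = 1.724501
  k3 = f(0.970000, -0.779285) = 1.776770
  k4 = f(1.040000, -0.651252) = 1.484855
  p ← -0.900000 + (0.14/6)·(k1 + 2k2 + 2k3 + k4) = -0.654081
p(1.04) ≈ -0.6541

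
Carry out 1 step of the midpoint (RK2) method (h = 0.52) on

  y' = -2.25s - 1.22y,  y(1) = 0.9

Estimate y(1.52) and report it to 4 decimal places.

-0.5929

Midpoint: k1 = f(s_n, y_n); k2 = f(s_n + h/2, y_n + (h/2)·k1); y_{n+1} = y_n + h·k2.
s=1.000000, y=0.900000:
  k1 = f(1.000000, 0.900000) = -3.348000
  k2 = f(1.260000, 0.029520) = -2.871014
  y ← 0.900000 + 0.52·(-2.871014) = -0.592927
y(1.52) ≈ -0.5929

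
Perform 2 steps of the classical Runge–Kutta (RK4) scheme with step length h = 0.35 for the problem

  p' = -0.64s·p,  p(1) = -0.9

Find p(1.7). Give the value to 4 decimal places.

RK4: k1 = f(s_n, p_n); k2 = f(s_n + h/2, p_n + (h/2)·k1); k3 = f(s_n + h/2, p_n + (h/2)·k2); k4 = f(s_n + h, p_n + h·k3); p_{n+1} = p_n + (h/6)·(k1 + 2k2 + 2k3 + k4).
s=1.000000, p=-0.900000:
  k1 = f(1.000000, -0.900000) = 0.576000
  k2 = f(1.175000, -0.799200) = 0.600998
  k3 = f(1.175000, -0.794825) = 0.597709
  k4 = f(1.350000, -0.690802) = 0.596853
  p ← -0.900000 + (0.35/6)·(k1 + 2k2 + 2k3 + k4) = -0.691734
s=1.350000, p=-0.691734:
  k1 = f(1.350000, -0.691734) = 0.597659
  k2 = f(1.525000, -0.587144) = 0.573053
  k3 = f(1.525000, -0.591450) = 0.577255
  k4 = f(1.700000, -0.489695) = 0.532788
  p ← -0.691734 + (0.35/6)·(k1 + 2k2 + 2k3 + k4) = -0.491589
p(1.7) ≈ -0.4916

-0.4916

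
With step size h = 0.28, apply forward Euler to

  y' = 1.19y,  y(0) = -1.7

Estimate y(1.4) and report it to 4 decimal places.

-7.1602

Euler: y_{n+1} = y_n + h·f(x_n, y_n).
x=0.000000, y=-1.700000: f=-2.023000 → y ← -1.700000 + 0.28·(-2.023000) = -2.266440
x=0.280000, y=-2.266440: f=-2.697064 → y ← -2.266440 + 0.28·(-2.697064) = -3.021618
x=0.560000, y=-3.021618: f=-3.595725 → y ← -3.021618 + 0.28·(-3.595725) = -4.028421
x=0.840000, y=-4.028421: f=-4.793821 → y ← -4.028421 + 0.28·(-4.793821) = -5.370691
x=1.120000, y=-5.370691: f=-6.391122 → y ← -5.370691 + 0.28·(-6.391122) = -7.160205
y(1.4) ≈ -7.1602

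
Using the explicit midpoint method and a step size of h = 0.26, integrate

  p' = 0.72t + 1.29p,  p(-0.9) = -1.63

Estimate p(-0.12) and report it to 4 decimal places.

-4.9466

Midpoint: k1 = f(t_n, p_n); k2 = f(t_n + h/2, p_n + (h/2)·k1); p_{n+1} = p_n + h·k2.
t=-0.900000, p=-1.630000:
  k1 = f(-0.900000, -1.630000) = -2.750700
  k2 = f(-0.770000, -1.987591) = -3.118392
  p ← -1.630000 + 0.26·(-3.118392) = -2.440782
t=-0.640000, p=-2.440782:
  k1 = f(-0.640000, -2.440782) = -3.609409
  k2 = f(-0.510000, -2.910005) = -4.121107
  p ← -2.440782 + 0.26·(-4.121107) = -3.512270
t=-0.380000, p=-3.512270:
  k1 = f(-0.380000, -3.512270) = -4.804428
  k2 = f(-0.250000, -4.136845) = -5.516531
  p ← -3.512270 + 0.26·(-5.516531) = -4.946568
p(-0.12) ≈ -4.9466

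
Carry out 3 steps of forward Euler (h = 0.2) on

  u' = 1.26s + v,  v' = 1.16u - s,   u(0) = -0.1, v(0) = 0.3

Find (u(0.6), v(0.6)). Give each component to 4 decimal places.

Euler on (u,v): u_{n+1} = u_n + h·u', v_{n+1} = v_n + h·v'.
0.000000: (-0.100000, 0.300000); f=(0.300000, -0.116000) → (-0.040000, 0.276800)
0.200000: (-0.040000, 0.276800); f=(0.528800, -0.246400) → (0.065760, 0.227520)
0.400000: (0.065760, 0.227520); f=(0.731520, -0.323718) → (0.212064, 0.162776)
(u(0.6), v(0.6)) ≈ (0.2121, 0.1628)

0.2121, 0.1628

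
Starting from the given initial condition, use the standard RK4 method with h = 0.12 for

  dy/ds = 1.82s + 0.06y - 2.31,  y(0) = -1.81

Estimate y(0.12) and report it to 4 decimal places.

RK4: k1 = f(s_n, y_n); k2 = f(s_n + h/2, y_n + (h/2)·k1); k3 = f(s_n + h/2, y_n + (h/2)·k2); k4 = f(s_n + h, y_n + h·k3); y_{n+1} = y_n + (h/6)·(k1 + 2k2 + 2k3 + k4).
s=0.000000, y=-1.810000:
  k1 = f(0.000000, -1.810000) = -2.418600
  k2 = f(0.060000, -1.955116) = -2.318107
  k3 = f(0.060000, -1.949086) = -2.317745
  k4 = f(0.120000, -2.088129) = -2.216888
  y ← -1.810000 + (0.12/6)·(k1 + 2k2 + 2k3 + k4) = -2.088144
y(0.12) ≈ -2.0881

-2.0881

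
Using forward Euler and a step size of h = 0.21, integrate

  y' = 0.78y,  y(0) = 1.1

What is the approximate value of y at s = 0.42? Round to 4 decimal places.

1.4899

Euler: y_{n+1} = y_n + h·f(s_n, y_n).
s=0.000000, y=1.100000: f=0.858000 → y ← 1.100000 + 0.21·0.858000 = 1.280180
s=0.210000, y=1.280180: f=0.998540 → y ← 1.280180 + 0.21·0.998540 = 1.489873
y(0.42) ≈ 1.4899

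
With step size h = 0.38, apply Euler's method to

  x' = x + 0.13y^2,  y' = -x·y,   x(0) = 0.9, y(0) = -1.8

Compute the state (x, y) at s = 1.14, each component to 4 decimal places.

2.7808, -0.1319

Euler on (x,y): x_{n+1} = x_n + h·x', y_{n+1} = y_n + h·y'.
0.000000: (0.900000, -1.800000); f=(1.321200, 1.620000) → (1.402056, -1.184400)
0.380000: (1.402056, -1.184400); f=(1.584420, 1.660595) → (2.004136, -0.553374)
0.760000: (2.004136, -0.553374); f=(2.043945, 1.109036) → (2.780835, -0.131940)
(x(1.14), y(1.14)) ≈ (2.7808, -0.1319)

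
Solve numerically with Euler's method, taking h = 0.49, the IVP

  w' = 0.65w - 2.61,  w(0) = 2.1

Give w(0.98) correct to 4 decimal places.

0.6856

Euler: w_{n+1} = w_n + h·f(x_n, w_n).
x=0.000000, w=2.100000: f=-1.245000 → w ← 2.100000 + 0.49·(-1.245000) = 1.489950
x=0.490000, w=1.489950: f=-1.641532 → w ← 1.489950 + 0.49·(-1.641532) = 0.685599
w(0.98) ≈ 0.6856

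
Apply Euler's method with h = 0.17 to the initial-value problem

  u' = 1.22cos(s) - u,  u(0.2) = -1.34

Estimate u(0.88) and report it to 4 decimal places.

Euler: u_{n+1} = u_n + h·f(s_n, u_n).
s=0.200000, u=-1.340000: f=2.535681 → u ← -1.340000 + 0.17·2.535681 = -0.908934
s=0.370000, u=-0.908934: f=2.046374 → u ← -0.908934 + 0.17·2.046374 = -0.561051
s=0.540000, u=-0.561051: f=1.607455 → u ← -0.561051 + 0.17·1.607455 = -0.287783
s=0.710000, u=-0.287783: f=1.212985 → u ← -0.287783 + 0.17·1.212985 = -0.081576
u(0.88) ≈ -0.0816

-0.0816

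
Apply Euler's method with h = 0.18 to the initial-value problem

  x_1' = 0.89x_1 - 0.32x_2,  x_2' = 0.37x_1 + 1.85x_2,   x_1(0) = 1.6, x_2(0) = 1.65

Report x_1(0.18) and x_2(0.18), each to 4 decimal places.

1.7613, 2.3060

Euler on (x_1,x_2): x_1_{n+1} = x_1_n + h·x_1', x_2_{n+1} = x_2_n + h·x_2'.
0.000000: (1.600000, 1.650000); f=(0.896000, 3.644500) → (1.761280, 2.306010)
(x_1(0.18), x_2(0.18)) ≈ (1.7613, 2.3060)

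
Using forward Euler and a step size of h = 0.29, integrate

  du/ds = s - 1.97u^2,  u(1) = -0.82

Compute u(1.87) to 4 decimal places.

-1.1507

Euler: u_{n+1} = u_n + h·f(s_n, u_n).
s=1.000000, u=-0.820000: f=-0.324628 → u ← -0.820000 + 0.29·(-0.324628) = -0.914142
s=1.290000, u=-0.914142: f=-0.356242 → u ← -0.914142 + 0.29·(-0.356242) = -1.017452
s=1.580000, u=-1.017452: f=-0.459362 → u ← -1.017452 + 0.29·(-0.459362) = -1.150667
u(1.87) ≈ -1.1507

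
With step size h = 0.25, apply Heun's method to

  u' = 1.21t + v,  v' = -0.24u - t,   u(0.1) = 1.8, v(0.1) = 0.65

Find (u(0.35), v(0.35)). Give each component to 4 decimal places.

Heun on (u,v): k1 = f(t_n, state_n); k2 = f(t_n + h, state_n + h·k1); state_{n+1} = state_n + (h/2)·(k1 + k2).
0.100000: (1.800000, 0.650000)
  k1 = (0.771000, -0.532000)
  predictor → (1.992750, 0.517000)
  k2 = (0.940500, -0.828260)
  → (2.013937, 0.479967)
(u(0.35), v(0.35)) ≈ (2.0139, 0.4800)

2.0139, 0.4800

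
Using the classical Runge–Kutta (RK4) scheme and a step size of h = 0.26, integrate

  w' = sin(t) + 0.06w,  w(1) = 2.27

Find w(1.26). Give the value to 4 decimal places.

RK4: k1 = f(t_n, w_n); k2 = f(t_n + h/2, w_n + (h/2)·k1); k3 = f(t_n + h/2, w_n + (h/2)·k2); k4 = f(t_n + h, w_n + h·k3); w_{n+1} = w_n + (h/6)·(k1 + 2k2 + 2k3 + k4).
t=1.000000, w=2.270000:
  k1 = f(1.000000, 2.270000) = 0.977671
  k2 = f(1.130000, 2.397097) = 1.048238
  k3 = f(1.130000, 2.406271) = 1.048788
  k4 = f(1.260000, 2.542685) = 1.104651
  w ← 2.270000 + (0.26/6)·(k1 + 2k2 + 2k3 + k4) = 2.541976
w(1.26) ≈ 2.5420

2.5420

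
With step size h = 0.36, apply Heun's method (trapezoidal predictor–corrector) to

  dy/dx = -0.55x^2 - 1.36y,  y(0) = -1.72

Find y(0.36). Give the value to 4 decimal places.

Heun: k1 = f(x_n, y_n); k2 = f(x_n + h, y_n + h·k1); y_{n+1} = y_n + (h/2)·(k1 + k2).
x=0.000000, y=-1.720000:
  k1 = f(0.000000, -1.720000) = 2.339200
  k2 = f(0.360000, -0.877888) = 1.122648
  y ← -1.720000 + (0.36/2)·(2.339200 + 1.122648) = -1.096867
y(0.36) ≈ -1.0969

-1.0969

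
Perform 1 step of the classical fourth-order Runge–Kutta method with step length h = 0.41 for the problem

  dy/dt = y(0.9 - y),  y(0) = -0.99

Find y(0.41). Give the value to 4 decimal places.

RK4: k1 = f(t_n, y_n); k2 = f(t_n + h/2, y_n + (h/2)·k1); k3 = f(t_n + h/2, y_n + (h/2)·k2); k4 = f(t_n + h, y_n + h·k3); y_{n+1} = y_n + (h/6)·(k1 + 2k2 + 2k3 + k4).
t=0.000000, y=-0.990000:
  k1 = f(0.000000, -0.990000) = -1.871100
  k2 = f(0.205000, -1.373576) = -3.122928
  k3 = f(0.205000, -1.630200) = -4.124733
  k4 = f(0.410000, -2.681140) = -9.601540
  y ← -0.990000 + (0.41/6)·(k1 + 2k2 + 2k3 + k4) = -2.764477
y(0.41) ≈ -2.7645

-2.7645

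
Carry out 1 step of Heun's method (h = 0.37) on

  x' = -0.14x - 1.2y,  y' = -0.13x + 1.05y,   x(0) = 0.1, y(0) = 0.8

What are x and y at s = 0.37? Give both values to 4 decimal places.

-0.3190, 1.1741

Heun on (x,y): k1 = f(s_n, state_n); k2 = f(s_n + h, state_n + h·k1); state_{n+1} = state_n + (h/2)·(k1 + k2).
0.000000: (0.100000, 0.800000)
  k1 = (-0.974000, 0.827000)
  predictor → (-0.260380, 1.105990)
  k2 = (-1.290735, 1.195139)
  → (-0.318976, 1.174096)
(x(0.37), y(0.37)) ≈ (-0.3190, 1.1741)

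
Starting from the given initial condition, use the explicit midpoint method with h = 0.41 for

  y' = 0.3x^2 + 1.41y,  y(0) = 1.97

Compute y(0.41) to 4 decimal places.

Midpoint: k1 = f(x_n, y_n); k2 = f(x_n + h/2, y_n + (h/2)·k1); y_{n+1} = y_n + h·k2.
x=0.000000, y=1.970000:
  k1 = f(0.000000, 1.970000) = 2.777700
  k2 = f(0.205000, 2.539428) = 3.593202
  y ← 1.970000 + 0.41·3.593202 = 3.443213
y(0.41) ≈ 3.4432

3.4432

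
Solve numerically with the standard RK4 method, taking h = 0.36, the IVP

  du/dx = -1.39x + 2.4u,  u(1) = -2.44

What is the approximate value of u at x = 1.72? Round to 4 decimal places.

-17.0449

RK4: k1 = f(x_n, u_n); k2 = f(x_n + h/2, u_n + (h/2)·k1); k3 = f(x_n + h/2, u_n + (h/2)·k2); k4 = f(x_n + h, u_n + h·k3); u_{n+1} = u_n + (h/6)·(k1 + 2k2 + 2k3 + k4).
x=1.000000, u=-2.440000:
  k1 = f(1.000000, -2.440000) = -7.246000
  k2 = f(1.180000, -3.744280) = -10.626472
  k3 = f(1.180000, -4.352765) = -12.086836
  k4 = f(1.360000, -6.791261) = -18.189426
  u ← -2.440000 + (0.36/6)·(k1 + 2k2 + 2k3 + k4) = -6.691723
x=1.360000, u=-6.691723:
  k1 = f(1.360000, -6.691723) = -17.950534
  k2 = f(1.540000, -9.922819) = -25.955365
  k3 = f(1.540000, -11.363688) = -29.413452
  k4 = f(1.720000, -17.280565) = -43.864156
  u ← -6.691723 + (0.36/6)·(k1 + 2k2 + 2k3 + k4) = -17.044862
u(1.72) ≈ -17.0449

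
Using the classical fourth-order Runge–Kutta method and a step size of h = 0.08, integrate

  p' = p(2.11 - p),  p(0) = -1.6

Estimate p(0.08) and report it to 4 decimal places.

RK4: k1 = f(x_n, p_n); k2 = f(x_n + h/2, p_n + (h/2)·k1); k3 = f(x_n + h/2, p_n + (h/2)·k2); k4 = f(x_n + h, p_n + h·k3); p_{n+1} = p_n + (h/6)·(k1 + 2k2 + 2k3 + k4).
x=0.000000, p=-1.600000:
  k1 = f(0.000000, -1.600000) = -5.936000
  k2 = f(0.040000, -1.837440) = -7.253184
  k3 = f(0.040000, -1.890127) = -7.560750
  k4 = f(0.080000, -2.204860) = -9.513662
  p ← -1.600000 + (0.08/6)·(k1 + 2k2 + 2k3 + k4) = -2.201034
p(0.08) ≈ -2.2010

-2.2010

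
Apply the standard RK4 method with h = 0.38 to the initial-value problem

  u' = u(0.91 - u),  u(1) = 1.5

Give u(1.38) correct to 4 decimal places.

1.2612

RK4: k1 = f(x_n, u_n); k2 = f(x_n + h/2, u_n + (h/2)·k1); k3 = f(x_n + h/2, u_n + (h/2)·k2); k4 = f(x_n + h, u_n + h·k3); u_{n+1} = u_n + (h/6)·(k1 + 2k2 + 2k3 + k4).
x=1.000000, u=1.500000:
  k1 = f(1.000000, 1.500000) = -0.885000
  k2 = f(1.190000, 1.331850) = -0.561841
  k3 = f(1.190000, 1.393250) = -0.673288
  k4 = f(1.380000, 1.244150) = -0.415733
  u ← 1.500000 + (0.38/6)·(k1 + 2k2 + 2k3 + k4) = 1.261170
u(1.38) ≈ 1.2612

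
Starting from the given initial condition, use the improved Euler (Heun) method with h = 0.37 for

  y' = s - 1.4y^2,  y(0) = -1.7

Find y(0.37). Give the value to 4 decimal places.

-5.0273

Heun: k1 = f(s_n, y_n); k2 = f(s_n + h, y_n + h·k1); y_{n+1} = y_n + (h/2)·(k1 + k2).
s=0.000000, y=-1.700000:
  k1 = f(0.000000, -1.700000) = -4.046000
  k2 = f(0.370000, -3.197020) = -13.939312
  y ← -1.700000 + (0.37/2)·(-4.046000 + (-13.939312)) = -5.027283
y(0.37) ≈ -5.0273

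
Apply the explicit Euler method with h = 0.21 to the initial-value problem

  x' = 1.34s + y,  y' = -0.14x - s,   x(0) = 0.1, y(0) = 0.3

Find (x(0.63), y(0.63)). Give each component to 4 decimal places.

0.4548, 0.1516

Euler on (x,y): x_{n+1} = x_n + h·x', y_{n+1} = y_n + h·y'.
0.000000: (0.100000, 0.300000); f=(0.300000, -0.014000) → (0.163000, 0.297060)
0.210000: (0.163000, 0.297060); f=(0.578460, -0.232820) → (0.284477, 0.248168)
0.420000: (0.284477, 0.248168); f=(0.810968, -0.459827) → (0.454780, 0.151604)
(x(0.63), y(0.63)) ≈ (0.4548, 0.1516)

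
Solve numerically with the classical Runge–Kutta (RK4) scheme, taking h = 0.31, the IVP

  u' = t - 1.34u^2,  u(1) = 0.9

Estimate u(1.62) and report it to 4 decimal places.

0.9954

RK4: k1 = f(t_n, u_n); k2 = f(t_n + h/2, u_n + (h/2)·k1); k3 = f(t_n + h/2, u_n + (h/2)·k2); k4 = f(t_n + h, u_n + h·k3); u_{n+1} = u_n + (h/6)·(k1 + 2k2 + 2k3 + k4).
t=1.000000, u=0.900000:
  k1 = f(1.000000, 0.900000) = -0.085400
  k2 = f(1.155000, 0.886763) = 0.101293
  k3 = f(1.155000, 0.915700) = 0.031400
  k4 = f(1.310000, 0.909734) = 0.200994
  u ← 0.900000 + (0.31/6)·(k1 + 2k2 + 2k3 + k4) = 0.919684
t=1.310000, u=0.919684:
  k1 = f(1.310000, 0.919684) = 0.176603
  k2 = f(1.465000, 0.947057) = 0.263130
  k3 = f(1.465000, 0.960469) = 0.228849
  k4 = f(1.620000, 0.990627) = 0.305002
  u ← 0.919684 + (0.31/6)·(k1 + 2k2 + 2k3 + k4) = 0.995405
u(1.62) ≈ 0.9954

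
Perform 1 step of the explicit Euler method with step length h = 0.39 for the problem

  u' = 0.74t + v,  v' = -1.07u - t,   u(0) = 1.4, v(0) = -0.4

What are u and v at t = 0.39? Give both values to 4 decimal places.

Euler on (u,v): u_{n+1} = u_n + h·u', v_{n+1} = v_n + h·v'.
0.000000: (1.400000, -0.400000); f=(-0.400000, -1.498000) → (1.244000, -0.984220)
(u(0.39), v(0.39)) ≈ (1.2440, -0.9842)

1.2440, -0.9842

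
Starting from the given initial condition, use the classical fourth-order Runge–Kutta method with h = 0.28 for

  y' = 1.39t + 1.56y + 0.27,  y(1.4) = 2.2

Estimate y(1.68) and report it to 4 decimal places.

4.2459

RK4: k1 = f(t_n, y_n); k2 = f(t_n + h/2, y_n + (h/2)·k1); k3 = f(t_n + h/2, y_n + (h/2)·k2); k4 = f(t_n + h, y_n + h·k3); y_{n+1} = y_n + (h/6)·(k1 + 2k2 + 2k3 + k4).
t=1.400000, y=2.200000:
  k1 = f(1.400000, 2.200000) = 5.648000
  k2 = f(1.540000, 2.990720) = 7.076123
  k3 = f(1.540000, 3.190657) = 7.388025
  k4 = f(1.680000, 4.268647) = 9.264289
  y ← 2.200000 + (0.28/6)·(k1 + 2k2 + 2k3 + k4) = 4.245894
y(1.68) ≈ 4.2459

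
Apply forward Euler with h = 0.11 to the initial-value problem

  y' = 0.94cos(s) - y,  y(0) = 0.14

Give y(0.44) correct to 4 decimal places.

Euler: y_{n+1} = y_n + h·f(s_n, y_n).
s=0.000000, y=0.140000: f=0.800000 → y ← 0.140000 + 0.11·0.800000 = 0.228000
s=0.110000, y=0.228000: f=0.706319 → y ← 0.228000 + 0.11·0.706319 = 0.305695
s=0.220000, y=0.305695: f=0.611649 → y ← 0.305695 + 0.11·0.611649 = 0.372976
s=0.330000, y=0.372976: f=0.516303 → y ← 0.372976 + 0.11·0.516303 = 0.429770
y(0.44) ≈ 0.4298

0.4298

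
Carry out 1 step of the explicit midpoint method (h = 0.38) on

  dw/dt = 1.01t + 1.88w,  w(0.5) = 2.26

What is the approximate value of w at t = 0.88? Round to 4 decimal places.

Midpoint: k1 = f(t_n, w_n); k2 = f(t_n + h/2, w_n + (h/2)·k1); w_{n+1} = w_n + h·k2.
t=0.500000, w=2.260000:
  k1 = f(0.500000, 2.260000) = 4.753800
  k2 = f(0.690000, 3.163222) = 6.643757
  w ← 2.260000 + 0.38·6.643757 = 4.784628
w(0.88) ≈ 4.7846

4.7846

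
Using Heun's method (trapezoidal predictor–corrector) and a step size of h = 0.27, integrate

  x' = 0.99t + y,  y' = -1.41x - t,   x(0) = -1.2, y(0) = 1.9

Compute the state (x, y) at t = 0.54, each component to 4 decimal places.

Heun on (x,y): k1 = f(t_n, state_n); k2 = f(t_n + h, state_n + h·k1); state_{n+1} = state_n + (h/2)·(k1 + k2).
0.000000: (-1.200000, 1.900000)
  k1 = (1.900000, 1.692000)
  predictor → (-0.687000, 2.356840)
  k2 = (2.624140, 0.698670)
  → (-0.589241, 2.222740)
0.270000: (-0.589241, 2.222740)
  k1 = (2.490040, 0.560830)
  predictor → (0.083070, 2.374165)
  k2 = (2.908765, -0.657128)
  → (0.139598, 2.209740)
(x(0.54), y(0.54)) ≈ (0.1396, 2.2097)

0.1396, 2.2097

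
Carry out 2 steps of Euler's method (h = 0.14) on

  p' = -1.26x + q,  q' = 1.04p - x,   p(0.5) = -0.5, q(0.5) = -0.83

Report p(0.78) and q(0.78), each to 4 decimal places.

Euler on (p,q): p_{n+1} = p_n + h·p', q_{n+1} = q_n + h·q'.
0.500000: (-0.500000, -0.830000); f=(-1.460000, -1.020000) → (-0.704400, -0.972800)
0.640000: (-0.704400, -0.972800); f=(-1.779200, -1.372576) → (-0.953488, -1.164961)
(p(0.78), q(0.78)) ≈ (-0.9535, -1.1650)

-0.9535, -1.1650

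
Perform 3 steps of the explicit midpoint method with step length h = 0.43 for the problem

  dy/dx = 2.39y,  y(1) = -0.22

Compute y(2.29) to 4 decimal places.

-3.6728

Midpoint: k1 = f(x_n, y_n); k2 = f(x_n + h/2, y_n + (h/2)·k1); y_{n+1} = y_n + h·k2.
x=1.000000, y=-0.220000:
  k1 = f(1.000000, -0.220000) = -0.525800
  k2 = f(1.215000, -0.333047) = -0.795982
  y ← -0.220000 + 0.43·(-0.795982) = -0.562272
x=1.430000, y=-0.562272:
  k1 = f(1.430000, -0.562272) = -1.343831
  k2 = f(1.645000, -0.851196) = -2.034359
  y ← -0.562272 + 0.43·(-2.034359) = -1.437047
x=1.860000, y=-1.437047:
  k1 = f(1.860000, -1.437047) = -3.434541
  k2 = f(2.075000, -2.175473) = -5.199380
  y ← -1.437047 + 0.43·(-5.199380) = -3.672780
y(2.29) ≈ -3.6728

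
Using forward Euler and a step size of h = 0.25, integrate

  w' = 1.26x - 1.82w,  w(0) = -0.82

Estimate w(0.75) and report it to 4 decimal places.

0.0677

Euler: w_{n+1} = w_n + h·f(x_n, w_n).
x=0.000000, w=-0.820000: f=1.492400 → w ← -0.820000 + 0.25·1.492400 = -0.446900
x=0.250000, w=-0.446900: f=1.128358 → w ← -0.446900 + 0.25·1.128358 = -0.164810
x=0.500000, w=-0.164810: f=0.929955 → w ← -0.164810 + 0.25·0.929955 = 0.067678
w(0.75) ≈ 0.0677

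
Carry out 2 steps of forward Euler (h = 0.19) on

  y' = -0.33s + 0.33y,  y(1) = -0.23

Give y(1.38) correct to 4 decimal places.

Euler: y_{n+1} = y_n + h·f(s_n, y_n).
s=1.000000, y=-0.230000: f=-0.405900 → y ← -0.230000 + 0.19·(-0.405900) = -0.307121
s=1.190000, y=-0.307121: f=-0.494050 → y ← -0.307121 + 0.19·(-0.494050) = -0.400990
y(1.38) ≈ -0.4010

-0.4010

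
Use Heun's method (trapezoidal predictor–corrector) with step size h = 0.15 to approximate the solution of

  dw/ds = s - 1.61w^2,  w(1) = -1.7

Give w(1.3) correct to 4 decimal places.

-4.8409

Heun: k1 = f(s_n, w_n); k2 = f(s_n + h, w_n + h·k1); w_{n+1} = w_n + (h/2)·(k1 + k2).
s=1.000000, w=-1.700000:
  k1 = f(1.000000, -1.700000) = -3.652900
  k2 = f(1.150000, -2.247935) = -6.985671
  w ← -1.700000 + (0.15/2)·(-3.652900 + (-6.985671)) = -2.497893
s=1.150000, w=-2.497893:
  k1 = f(1.150000, -2.497893) = -8.895544
  k2 = f(1.300000, -3.832224) = -22.344371
  w ← -2.497893 + (0.15/2)·(-8.895544 + (-22.344371)) = -4.840886
w(1.3) ≈ -4.8409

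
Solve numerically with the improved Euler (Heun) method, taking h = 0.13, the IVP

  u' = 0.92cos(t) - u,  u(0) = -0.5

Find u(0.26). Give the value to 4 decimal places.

Heun: k1 = f(t_n, u_n); k2 = f(t_n + h, u_n + h·k1); u_{n+1} = u_n + (h/2)·(k1 + k2).
t=0.000000, u=-0.500000:
  k1 = f(0.000000, -0.500000) = 1.420000
  k2 = f(0.130000, -0.315400) = 1.227637
  u ← -0.500000 + (0.13/2)·(1.420000 + 1.227637) = -0.327904
t=0.130000, u=-0.327904:
  k1 = f(0.130000, -0.327904) = 1.240141
  k2 = f(0.260000, -0.166685) = 1.055764
  u ← -0.327904 + (0.13/2)·(1.240141 + 1.055764) = -0.178670
u(0.26) ≈ -0.1787

-0.1787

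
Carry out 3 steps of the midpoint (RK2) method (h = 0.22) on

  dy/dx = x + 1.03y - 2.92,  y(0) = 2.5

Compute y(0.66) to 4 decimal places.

2.4449

Midpoint: k1 = f(x_n, y_n); k2 = f(x_n + h/2, y_n + (h/2)·k1); y_{n+1} = y_n + h·k2.
x=0.000000, y=2.500000:
  k1 = f(0.000000, 2.500000) = -0.345000
  k2 = f(0.110000, 2.462050) = -0.274088
  y ← 2.500000 + 0.22·(-0.274088) = 2.439701
x=0.220000, y=2.439701:
  k1 = f(0.220000, 2.439701) = -0.187108
  k2 = f(0.330000, 2.419119) = -0.098308
  y ← 2.439701 + 0.22·(-0.098308) = 2.418073
x=0.440000, y=2.418073:
  k1 = f(0.440000, 2.418073) = 0.010615
  k2 = f(0.550000, 2.419240) = 0.121818
  y ← 2.418073 + 0.22·0.121818 = 2.444873
y(0.66) ≈ 2.4449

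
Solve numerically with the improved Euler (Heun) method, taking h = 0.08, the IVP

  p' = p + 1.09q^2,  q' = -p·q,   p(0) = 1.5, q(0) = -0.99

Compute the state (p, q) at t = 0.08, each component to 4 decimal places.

1.7040, -0.8712

Heun on (p,q): k1 = f(t_n, state_n); k2 = f(t_n + h, state_n + h·k1); state_{n+1} = state_n + (h/2)·(k1 + k2).
0.000000: (1.500000, -0.990000)
  k1 = (2.568309, 1.485000)
  predictor → (1.705465, -0.871200)
  k2 = (2.532763, 1.485801)
  → (1.704043, -0.871168)
(p(0.08), q(0.08)) ≈ (1.7040, -0.8712)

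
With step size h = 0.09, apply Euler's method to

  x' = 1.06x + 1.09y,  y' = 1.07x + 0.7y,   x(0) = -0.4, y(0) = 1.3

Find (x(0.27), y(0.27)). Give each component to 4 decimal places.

Euler on (x,y): x_{n+1} = x_n + h·x', y_{n+1} = y_n + h·y'.
0.000000: (-0.400000, 1.300000); f=(0.993000, 0.482000) → (-0.310630, 1.343380)
0.090000: (-0.310630, 1.343380); f=(1.135016, 0.607992) → (-0.208479, 1.398099)
0.180000: (-0.208479, 1.398099); f=(1.302941, 0.755597) → (-0.091214, 1.466103)
(x(0.27), y(0.27)) ≈ (-0.0912, 1.4661)

-0.0912, 1.4661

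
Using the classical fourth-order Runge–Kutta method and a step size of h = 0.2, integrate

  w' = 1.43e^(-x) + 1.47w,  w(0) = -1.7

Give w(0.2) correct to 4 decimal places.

-1.9782

RK4: k1 = f(x_n, w_n); k2 = f(x_n + h/2, w_n + (h/2)·k1); k3 = f(x_n + h/2, w_n + (h/2)·k2); k4 = f(x_n + h, w_n + h·k3); w_{n+1} = w_n + (h/6)·(k1 + 2k2 + 2k3 + k4).
x=0.000000, w=-1.700000:
  k1 = f(0.000000, -1.700000) = -1.069000
  k2 = f(0.100000, -1.806900) = -1.362225
  k3 = f(0.100000, -1.836223) = -1.405330
  k4 = f(0.200000, -1.981066) = -1.741382
  w ← -1.700000 + (0.2/6)·(k1 + 2k2 + 2k3 + k4) = -1.978183
w(0.2) ≈ -1.9782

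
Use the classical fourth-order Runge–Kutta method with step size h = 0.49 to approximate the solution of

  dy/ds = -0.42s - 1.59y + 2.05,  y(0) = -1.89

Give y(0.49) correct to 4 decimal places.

RK4: k1 = f(s_n, y_n); k2 = f(s_n + h/2, y_n + (h/2)·k1); k3 = f(s_n + h/2, y_n + (h/2)·k2); k4 = f(s_n + h, y_n + h·k3); y_{n+1} = y_n + (h/6)·(k1 + 2k2 + 2k3 + k4).
s=0.000000, y=-1.890000:
  k1 = f(0.000000, -1.890000) = 5.055100
  k2 = f(0.245000, -0.651501) = 2.982986
  k3 = f(0.245000, -1.159168) = 3.790178
  k4 = f(0.490000, -0.032813) = 1.896372
  y ← -1.890000 + (0.49/6)·(k1 + 2k2 + 2k3 + k4) = -0.216013
y(0.49) ≈ -0.2160

-0.2160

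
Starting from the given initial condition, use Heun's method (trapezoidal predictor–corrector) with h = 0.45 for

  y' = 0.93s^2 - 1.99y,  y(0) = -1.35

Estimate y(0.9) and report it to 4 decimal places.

-0.1496

Heun: k1 = f(s_n, y_n); k2 = f(s_n + h, y_n + h·k1); y_{n+1} = y_n + (h/2)·(k1 + k2).
s=0.000000, y=-1.350000:
  k1 = f(0.000000, -1.350000) = 2.686500
  k2 = f(0.450000, -0.141075) = 0.469064
  y ← -1.350000 + (0.45/2)·(2.686500 + 0.469064) = -0.639998
s=0.450000, y=-0.639998:
  k1 = f(0.450000, -0.639998) = 1.461921
  k2 = f(0.900000, 0.017866) = 0.717746
  y ← -0.639998 + (0.45/2)·(1.461921 + 0.717746) = -0.149573
y(0.9) ≈ -0.1496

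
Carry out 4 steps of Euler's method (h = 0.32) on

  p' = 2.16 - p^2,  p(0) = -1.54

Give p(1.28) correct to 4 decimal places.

Euler: p_{n+1} = p_n + h·f(x_n, p_n).
x=0.000000, p=-1.540000: f=-0.211600 → p ← -1.540000 + 0.32·(-0.211600) = -1.607712
x=0.320000, p=-1.607712: f=-0.424738 → p ← -1.607712 + 0.32·(-0.424738) = -1.743628
x=0.640000, p=-1.743628: f=-0.880239 → p ← -1.743628 + 0.32·(-0.880239) = -2.025305
x=0.960000, p=-2.025305: f=-1.941859 → p ← -2.025305 + 0.32·(-1.941859) = -2.646699
p(1.28) ≈ -2.6467

-2.6467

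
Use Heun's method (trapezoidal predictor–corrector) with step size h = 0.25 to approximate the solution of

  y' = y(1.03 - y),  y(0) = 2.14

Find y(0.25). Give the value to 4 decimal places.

1.7433

Heun: k1 = f(t_n, y_n); k2 = f(t_n + h, y_n + h·k1); y_{n+1} = y_n + (h/2)·(k1 + k2).
t=0.000000, y=2.140000:
  k1 = f(0.000000, 2.140000) = -2.375400
  k2 = f(0.250000, 1.546150) = -0.798045
  y ← 2.140000 + (0.25/2)·(-2.375400 + (-0.798045)) = 1.743319
y(0.25) ≈ 1.7433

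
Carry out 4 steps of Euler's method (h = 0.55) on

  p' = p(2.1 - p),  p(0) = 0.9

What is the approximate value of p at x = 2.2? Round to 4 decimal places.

2.0983

Euler: p_{n+1} = p_n + h·f(x_n, p_n).
x=0.000000, p=0.900000: f=1.080000 → p ← 0.900000 + 0.55·1.080000 = 1.494000
x=0.550000, p=1.494000: f=0.905364 → p ← 1.494000 + 0.55·0.905364 = 1.991950
x=1.100000, p=1.991950: f=0.215230 → p ← 1.991950 + 0.55·0.215230 = 2.110327
x=1.650000, p=2.110327: f=-0.021793 → p ← 2.110327 + 0.55·(-0.021793) = 2.098341
p(2.2) ≈ 2.0983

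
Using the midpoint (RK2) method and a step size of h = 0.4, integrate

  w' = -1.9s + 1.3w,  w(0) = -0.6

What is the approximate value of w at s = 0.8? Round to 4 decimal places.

-2.4304

Midpoint: k1 = f(s_n, w_n); k2 = f(s_n + h/2, w_n + (h/2)·k1); w_{n+1} = w_n + h·k2.
s=0.000000, w=-0.600000:
  k1 = f(0.000000, -0.600000) = -0.780000
  k2 = f(0.200000, -0.756000) = -1.362800
  w ← -0.600000 + 0.4·(-1.362800) = -1.145120
s=0.400000, w=-1.145120:
  k1 = f(0.400000, -1.145120) = -2.248656
  k2 = f(0.600000, -1.594851) = -3.213307
  w ← -1.145120 + 0.4·(-3.213307) = -2.430443
w(0.8) ≈ -2.4304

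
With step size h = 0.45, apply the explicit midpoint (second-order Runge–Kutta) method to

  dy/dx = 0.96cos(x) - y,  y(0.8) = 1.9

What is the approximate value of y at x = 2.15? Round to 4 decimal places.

0.4608

Midpoint: k1 = f(x_n, y_n); k2 = f(x_n + h/2, y_n + (h/2)·k1); y_{n+1} = y_n + h·k2.
x=0.800000, y=1.900000:
  k1 = f(0.800000, 1.900000) = -1.231162
  k2 = f(1.025000, 1.622989) = -1.124654
  y ← 1.900000 + 0.45·(-1.124654) = 1.393906
x=1.250000, y=1.393906:
  k1 = f(1.250000, 1.393906) = -1.091196
  k2 = f(1.475000, 1.148387) = -1.056563
  y ← 1.393906 + 0.45·(-1.056563) = 0.918453
x=1.700000, y=0.918453:
  k1 = f(1.700000, 0.918453) = -1.042143
  k2 = f(1.925000, 0.683970) = -1.016940
  y ← 0.918453 + 0.45·(-1.016940) = 0.460830
y(2.15) ≈ 0.4608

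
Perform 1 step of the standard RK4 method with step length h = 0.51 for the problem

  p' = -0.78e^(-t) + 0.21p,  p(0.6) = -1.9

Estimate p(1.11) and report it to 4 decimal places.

RK4: k1 = f(t_n, p_n); k2 = f(t_n + h/2, p_n + (h/2)·k1); k3 = f(t_n + h/2, p_n + (h/2)·k2); k4 = f(t_n + h, p_n + h·k3); p_{n+1} = p_n + (h/6)·(k1 + 2k2 + 2k3 + k4).
t=0.600000, p=-1.900000:
  k1 = f(0.600000, -1.900000) = -0.827073
  k2 = f(0.855000, -2.110904) = -0.775011
  k3 = f(0.855000, -2.097628) = -0.772223
  k4 = f(1.110000, -2.293834) = -0.738761
  p ← -1.900000 + (0.51/6)·(k1 + 2k2 + 2k3 + k4) = -2.296126
p(1.11) ≈ -2.2961

-2.2961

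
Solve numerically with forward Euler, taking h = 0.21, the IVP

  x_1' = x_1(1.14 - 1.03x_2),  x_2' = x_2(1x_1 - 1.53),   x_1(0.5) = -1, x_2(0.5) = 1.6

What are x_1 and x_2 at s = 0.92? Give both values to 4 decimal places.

-0.9623, 0.3683

Euler on (x_1,x_2): x_1_{n+1} = x_1_n + h·x_1', x_2_{n+1} = x_2_n + h·x_2'.
0.500000: (-1.000000, 1.600000); f=(0.508000, -4.048000) → (-0.893320, 0.749920)
0.710000: (-0.893320, 0.749920); f=(-0.328369, -1.817296) → (-0.962277, 0.368288)
(x_1(0.92), x_2(0.92)) ≈ (-0.9623, 0.3683)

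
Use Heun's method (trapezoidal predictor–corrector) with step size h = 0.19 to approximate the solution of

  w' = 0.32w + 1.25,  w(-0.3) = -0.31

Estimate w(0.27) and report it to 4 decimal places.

Heun: k1 = f(x_n, w_n); k2 = f(x_n + h, w_n + h·k1); w_{n+1} = w_n + (h/2)·(k1 + k2).
x=-0.300000, w=-0.310000:
  k1 = f(-0.300000, -0.310000) = 1.150800
  k2 = f(-0.110000, -0.091348) = 1.220769
  w ← -0.310000 + (0.19/2)·(1.150800 + 1.220769) = -0.084701
x=-0.110000, w=-0.084701:
  k1 = f(-0.110000, -0.084701) = 1.222896
  k2 = f(0.080000, 0.147649) = 1.297248
  w ← -0.084701 + (0.19/2)·(1.222896 + 1.297248) = 0.154713
x=0.080000, w=0.154713:
  k1 = f(0.080000, 0.154713) = 1.299508
  k2 = f(0.270000, 0.401619) = 1.378518
  w ← 0.154713 + (0.19/2)·(1.299508 + 1.378518) = 0.409125
w(0.27) ≈ 0.4091

0.4091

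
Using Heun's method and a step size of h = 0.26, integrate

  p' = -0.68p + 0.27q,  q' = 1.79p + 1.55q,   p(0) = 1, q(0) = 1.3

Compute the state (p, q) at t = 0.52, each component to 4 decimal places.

Heun on (p,q): k1 = f(t_n, state_n); k2 = f(t_n + h, state_n + h·k1); state_{n+1} = state_n + (h/2)·(k1 + k2).
0.000000: (1.000000, 1.300000)
  k1 = (-0.329000, 3.805000)
  predictor → (0.914460, 2.289300)
  k2 = (-0.003722, 5.185298)
  → (0.956746, 2.468739)
0.260000: (0.956746, 2.468739)
  k1 = (0.015972, 5.539121)
  predictor → (0.960899, 3.908910)
  k2 = (0.401994, 7.778820)
  → (1.011082, 4.200071)
(p(0.52), q(0.52)) ≈ (1.0111, 4.2001)

1.0111, 4.2001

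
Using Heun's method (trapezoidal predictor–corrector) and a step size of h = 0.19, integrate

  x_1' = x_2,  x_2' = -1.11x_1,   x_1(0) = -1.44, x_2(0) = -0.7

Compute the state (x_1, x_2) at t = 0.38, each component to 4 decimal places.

Heun on (x_1,x_2): k1 = f(t_n, state_n); k2 = f(t_n + h, state_n + h·k1); state_{n+1} = state_n + (h/2)·(k1 + k2).
0.000000: (-1.440000, -0.700000)
  k1 = (-0.700000, 1.598400)
  predictor → (-1.573000, -0.396304)
  k2 = (-0.396304, 1.746030)
  → (-1.544149, -0.382279)
0.190000: (-1.544149, -0.382279)
  k1 = (-0.382279, 1.714005)
  predictor → (-1.616782, -0.056618)
  k2 = (-0.056618, 1.794628)
  → (-1.585844, -0.048959)
(x_1(0.38), x_2(0.38)) ≈ (-1.5858, -0.0490)

-1.5858, -0.0490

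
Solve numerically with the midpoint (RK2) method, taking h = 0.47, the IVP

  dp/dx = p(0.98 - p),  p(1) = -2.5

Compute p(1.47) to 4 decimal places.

Midpoint: k1 = f(x_n, p_n); k2 = f(x_n + h/2, p_n + (h/2)·k1); p_{n+1} = p_n + h·k2.
x=1.000000, p=-2.500000:
  k1 = f(1.000000, -2.500000) = -8.700000
  k2 = f(1.235000, -4.544500) = -25.106090
  p ← -2.500000 + 0.47·(-25.106090) = -14.299862
p(1.47) ≈ -14.2999

-14.2999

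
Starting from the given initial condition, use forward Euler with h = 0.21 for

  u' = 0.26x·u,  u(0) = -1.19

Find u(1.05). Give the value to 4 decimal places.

-1.3320

Euler: u_{n+1} = u_n + h·f(x_n, u_n).
x=0.000000, u=-1.190000: f=0.000000 → u ← -1.190000 + 0.21·0.000000 = -1.190000
x=0.210000, u=-1.190000: f=-0.064974 → u ← -1.190000 + 0.21·(-0.064974) = -1.203645
x=0.420000, u=-1.203645: f=-0.131438 → u ← -1.203645 + 0.21·(-0.131438) = -1.231247
x=0.630000, u=-1.231247: f=-0.201678 → u ← -1.231247 + 0.21·(-0.201678) = -1.273599
x=0.840000, u=-1.273599: f=-0.278154 → u ← -1.273599 + 0.21·(-0.278154) = -1.332011
u(1.05) ≈ -1.3320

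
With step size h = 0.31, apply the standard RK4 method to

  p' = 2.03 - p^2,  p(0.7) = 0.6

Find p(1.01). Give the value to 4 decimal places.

1.0134

RK4: k1 = f(s_n, p_n); k2 = f(s_n + h/2, p_n + (h/2)·k1); k3 = f(s_n + h/2, p_n + (h/2)·k2); k4 = f(s_n + h, p_n + h·k3); p_{n+1} = p_n + (h/6)·(k1 + 2k2 + 2k3 + k4).
s=0.700000, p=0.600000:
  k1 = f(0.700000, 0.600000) = 1.670000
  k2 = f(0.855000, 0.858850) = 1.292377
  k3 = f(0.855000, 0.800318) = 1.389490
  k4 = f(1.010000, 1.030742) = 0.967571
  p ← 0.600000 + (0.31/6)·(k1 + 2k2 + 2k3 + k4) = 1.013401
p(1.01) ≈ 1.0134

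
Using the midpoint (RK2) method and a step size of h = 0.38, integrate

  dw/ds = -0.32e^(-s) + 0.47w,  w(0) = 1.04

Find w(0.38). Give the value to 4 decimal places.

1.1309

Midpoint: k1 = f(s_n, w_n); k2 = f(s_n + h/2, w_n + (h/2)·k1); w_{n+1} = w_n + h·k2.
s=0.000000, w=1.040000:
  k1 = f(0.000000, 1.040000) = 0.168800
  k2 = f(0.190000, 1.072072) = 0.239247
  w ← 1.040000 + 0.38·0.239247 = 1.130914
w(0.38) ≈ 1.1309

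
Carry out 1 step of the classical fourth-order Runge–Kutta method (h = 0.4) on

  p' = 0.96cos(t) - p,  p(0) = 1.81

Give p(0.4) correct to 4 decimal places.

RK4: k1 = f(t_n, p_n); k2 = f(t_n + h/2, p_n + (h/2)·k1); k3 = f(t_n + h/2, p_n + (h/2)·k2); k4 = f(t_n + h, p_n + h·k3); p_{n+1} = p_n + (h/6)·(k1 + 2k2 + 2k3 + k4).
t=0.000000, p=1.810000:
  k1 = f(0.000000, 1.810000) = -0.850000
  k2 = f(0.200000, 1.640000) = -0.699136
  k3 = f(0.200000, 1.670173) = -0.729309
  k4 = f(0.400000, 1.518276) = -0.634058
  p ← 1.810000 + (0.4/6)·(k1 + 2k2 + 2k3 + k4) = 1.520603
p(0.4) ≈ 1.5206

1.5206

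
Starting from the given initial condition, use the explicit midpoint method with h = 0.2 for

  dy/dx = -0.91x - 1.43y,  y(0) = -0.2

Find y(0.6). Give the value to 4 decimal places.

-0.2143

Midpoint: k1 = f(x_n, y_n); k2 = f(x_n + h/2, y_n + (h/2)·k1); y_{n+1} = y_n + h·k2.
x=0.000000, y=-0.200000:
  k1 = f(0.000000, -0.200000) = 0.286000
  k2 = f(0.100000, -0.171400) = 0.154102
  y ← -0.200000 + 0.2·0.154102 = -0.169180
x=0.200000, y=-0.169180:
  k1 = f(0.200000, -0.169180) = 0.059927
  k2 = f(0.300000, -0.163187) = -0.039643
  y ← -0.169180 + 0.2·(-0.039643) = -0.177108
x=0.400000, y=-0.177108:
  k1 = f(0.400000, -0.177108) = -0.110735
  k2 = f(0.500000, -0.188182) = -0.185900
  y ← -0.177108 + 0.2·(-0.185900) = -0.214288
y(0.6) ≈ -0.2143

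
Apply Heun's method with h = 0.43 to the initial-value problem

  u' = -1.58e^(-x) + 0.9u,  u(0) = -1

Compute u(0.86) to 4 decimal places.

-3.5992

Heun: k1 = f(x_n, u_n); k2 = f(x_n + h, u_n + h·k1); u_{n+1} = u_n + (h/2)·(k1 + k2).
x=0.000000, u=-1.000000:
  k1 = f(0.000000, -1.000000) = -2.480000
  k2 = f(0.430000, -2.066400) = -2.887564
  u ← -1.000000 + (0.43/2)·(-2.480000 + (-2.887564)) = -2.154026
x=0.430000, u=-2.154026:
  k1 = f(0.430000, -2.154026) = -2.966428
  k2 = f(0.860000, -3.429590) = -3.755227
  u ← -2.154026 + (0.43/2)·(-2.966428 + (-3.755227)) = -3.599182
u(0.86) ≈ -3.5992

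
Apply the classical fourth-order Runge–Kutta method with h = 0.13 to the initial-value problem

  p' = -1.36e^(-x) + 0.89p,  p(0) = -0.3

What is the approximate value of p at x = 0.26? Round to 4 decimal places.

-0.7302

RK4: k1 = f(x_n, p_n); k2 = f(x_n + h/2, p_n + (h/2)·k1); k3 = f(x_n + h/2, p_n + (h/2)·k2); k4 = f(x_n + h, p_n + h·k3); p_{n+1} = p_n + (h/6)·(k1 + 2k2 + 2k3 + k4).
x=0.000000, p=-0.300000:
  k1 = f(0.000000, -0.300000) = -1.627000
  k2 = f(0.065000, -0.405755) = -1.635534
  k3 = f(0.065000, -0.406310) = -1.636027
  k4 = f(0.130000, -0.512684) = -1.650498
  p ← -0.300000 + (0.13/6)·(k1 + 2k2 + 2k3 + k4) = -0.512780
x=0.130000, p=-0.512780:
  k1 = f(0.130000, -0.512780) = -1.650584
  k2 = f(0.195000, -0.620068) = -1.670916
  k3 = f(0.195000, -0.621390) = -1.672092
  k4 = f(0.260000, -0.730152) = -1.698465
  p ← -0.512780 + (0.13/6)·(k1 + 2k2 + 2k3 + k4) = -0.730207
p(0.26) ≈ -0.7302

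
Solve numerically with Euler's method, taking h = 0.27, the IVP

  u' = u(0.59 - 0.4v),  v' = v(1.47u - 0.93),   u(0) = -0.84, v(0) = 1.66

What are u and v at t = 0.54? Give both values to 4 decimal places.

Euler on (u,v): u_{n+1} = u_n + h·u', v_{n+1} = v_n + h·v'.
0.000000: (-0.840000, 1.660000); f=(0.062160, -3.593568) → (-0.823217, 0.689737)
0.270000: (-0.823217, 0.689737); f=(-0.258577, -1.476125) → (-0.893033, 0.291183)
(u(0.54), v(0.54)) ≈ (-0.8930, 0.2912)

-0.8930, 0.2912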